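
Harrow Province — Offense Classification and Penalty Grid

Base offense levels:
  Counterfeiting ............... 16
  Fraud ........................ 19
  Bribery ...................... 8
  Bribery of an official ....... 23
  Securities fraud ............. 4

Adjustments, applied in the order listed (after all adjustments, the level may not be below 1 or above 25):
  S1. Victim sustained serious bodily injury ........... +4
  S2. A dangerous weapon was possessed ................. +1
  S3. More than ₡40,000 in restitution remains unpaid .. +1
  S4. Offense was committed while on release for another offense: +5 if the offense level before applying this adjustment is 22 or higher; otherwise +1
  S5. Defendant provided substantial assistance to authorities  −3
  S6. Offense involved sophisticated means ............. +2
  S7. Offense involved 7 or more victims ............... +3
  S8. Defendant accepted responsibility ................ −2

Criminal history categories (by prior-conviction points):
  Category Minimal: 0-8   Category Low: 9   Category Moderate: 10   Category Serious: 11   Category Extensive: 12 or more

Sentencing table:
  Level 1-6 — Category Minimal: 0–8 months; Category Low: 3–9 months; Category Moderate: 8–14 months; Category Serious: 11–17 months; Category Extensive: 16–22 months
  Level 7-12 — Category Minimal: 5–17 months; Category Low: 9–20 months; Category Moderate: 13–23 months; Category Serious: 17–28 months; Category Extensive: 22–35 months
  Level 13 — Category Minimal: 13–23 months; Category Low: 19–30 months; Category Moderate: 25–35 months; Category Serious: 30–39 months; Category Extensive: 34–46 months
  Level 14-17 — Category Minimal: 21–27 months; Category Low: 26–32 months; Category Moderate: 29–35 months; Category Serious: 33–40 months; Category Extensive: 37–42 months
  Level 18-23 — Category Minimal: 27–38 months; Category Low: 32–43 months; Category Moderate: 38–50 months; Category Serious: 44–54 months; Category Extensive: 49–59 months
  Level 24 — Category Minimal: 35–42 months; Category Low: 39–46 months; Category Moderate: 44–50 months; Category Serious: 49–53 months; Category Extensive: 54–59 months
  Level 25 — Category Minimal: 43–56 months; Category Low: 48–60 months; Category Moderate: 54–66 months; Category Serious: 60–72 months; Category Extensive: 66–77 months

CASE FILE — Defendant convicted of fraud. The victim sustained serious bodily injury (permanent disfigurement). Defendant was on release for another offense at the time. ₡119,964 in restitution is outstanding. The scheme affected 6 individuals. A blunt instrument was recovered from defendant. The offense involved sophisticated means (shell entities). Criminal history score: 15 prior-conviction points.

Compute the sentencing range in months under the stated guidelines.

Base offense level for fraud: 19.
S1 applies: 19 + 4 = 23.
S2 applies: 23 + 1 = 24.
S3 applies: 24 + 1 = 25.
S4 applies (level before this adjustment is 25 ≥ 22, so +5): 25 + 5 = 30.
S6 applies: 30 + 2 = 32.
Level 32 exceeds the maximum of 25; capped at 25.
Final offense level: 25.
Criminal history: 15 prior points → Category Extensive (12+).
Level 25 falls in the 25 band.
Grid: Level 25 × Category Extensive = 66-77 months.

66-77 months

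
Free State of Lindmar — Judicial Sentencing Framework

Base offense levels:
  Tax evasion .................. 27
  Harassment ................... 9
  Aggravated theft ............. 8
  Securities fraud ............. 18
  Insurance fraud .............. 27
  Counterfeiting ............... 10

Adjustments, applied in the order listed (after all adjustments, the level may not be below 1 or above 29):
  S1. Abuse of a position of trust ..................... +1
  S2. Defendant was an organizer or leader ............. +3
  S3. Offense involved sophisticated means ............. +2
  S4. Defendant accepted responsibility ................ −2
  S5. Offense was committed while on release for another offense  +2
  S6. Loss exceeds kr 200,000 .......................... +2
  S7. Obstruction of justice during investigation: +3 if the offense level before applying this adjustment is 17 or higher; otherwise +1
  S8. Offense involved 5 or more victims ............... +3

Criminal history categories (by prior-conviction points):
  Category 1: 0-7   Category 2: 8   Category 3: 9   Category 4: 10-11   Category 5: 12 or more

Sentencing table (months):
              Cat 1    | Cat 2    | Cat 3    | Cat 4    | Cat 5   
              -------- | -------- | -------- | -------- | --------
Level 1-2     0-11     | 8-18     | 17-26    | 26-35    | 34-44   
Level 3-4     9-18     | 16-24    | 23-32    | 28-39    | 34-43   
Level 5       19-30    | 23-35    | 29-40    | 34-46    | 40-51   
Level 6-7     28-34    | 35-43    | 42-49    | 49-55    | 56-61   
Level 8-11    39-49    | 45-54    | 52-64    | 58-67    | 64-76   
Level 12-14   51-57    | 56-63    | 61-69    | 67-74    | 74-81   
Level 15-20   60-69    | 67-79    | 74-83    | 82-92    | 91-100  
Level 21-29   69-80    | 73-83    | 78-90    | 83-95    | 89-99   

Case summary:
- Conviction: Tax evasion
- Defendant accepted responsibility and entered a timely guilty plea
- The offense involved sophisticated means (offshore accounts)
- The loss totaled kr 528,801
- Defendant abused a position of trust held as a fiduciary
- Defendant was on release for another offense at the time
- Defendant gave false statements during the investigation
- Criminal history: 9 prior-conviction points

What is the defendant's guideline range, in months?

78-90 months

Base offense level for tax evasion: 27.
S1 applies: 27 + 1 = 28.
S2 does not apply.
S3 applies: 28 + 2 = 30.
S4 applies: 30 − 2 = 28.
S5 applies: 28 + 2 = 30.
S6 applies: 30 + 2 = 32.
S7 applies (level before this adjustment is 32 ≥ 17, so +3): 32 + 3 = 35.
Level 35 exceeds the maximum of 29; capped at 29.
Final offense level: 29.
Criminal history: 9 prior points → Category 3 (9).
Level 29 falls in the 21-29 band.
Grid: Level 21-29 × Category 3 = 78-90 months.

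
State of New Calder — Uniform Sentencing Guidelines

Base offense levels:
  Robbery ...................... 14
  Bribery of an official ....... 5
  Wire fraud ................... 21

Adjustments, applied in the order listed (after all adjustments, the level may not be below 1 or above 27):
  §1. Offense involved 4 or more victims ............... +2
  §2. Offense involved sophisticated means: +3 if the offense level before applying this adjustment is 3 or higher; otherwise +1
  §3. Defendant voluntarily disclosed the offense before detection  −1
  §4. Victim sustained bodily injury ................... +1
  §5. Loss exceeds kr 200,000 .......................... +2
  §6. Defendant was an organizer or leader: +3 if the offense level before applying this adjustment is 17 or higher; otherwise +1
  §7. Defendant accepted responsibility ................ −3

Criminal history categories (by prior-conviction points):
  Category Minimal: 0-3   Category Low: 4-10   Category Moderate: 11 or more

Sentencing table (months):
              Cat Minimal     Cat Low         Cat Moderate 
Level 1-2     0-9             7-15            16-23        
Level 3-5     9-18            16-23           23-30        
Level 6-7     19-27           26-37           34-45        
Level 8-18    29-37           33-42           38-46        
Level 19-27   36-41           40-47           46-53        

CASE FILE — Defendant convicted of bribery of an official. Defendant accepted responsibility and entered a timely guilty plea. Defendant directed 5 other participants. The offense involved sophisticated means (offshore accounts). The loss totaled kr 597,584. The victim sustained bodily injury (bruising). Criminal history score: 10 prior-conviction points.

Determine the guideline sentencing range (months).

33-42 months

Base offense level for bribery of an official: 5.
§2 applies (level before this adjustment is 5 ≥ 3, so +3): 5 + 3 = 8.
§3 does not apply.
§4 applies: 8 + 1 = 9.
§5 applies: 9 + 2 = 11.
§6 applies (level before this adjustment is 11 < 17, so +1): 11 + 1 = 12.
§7 applies: 12 − 3 = 9.
Final offense level: 9.
Criminal history: 10 prior points → Category Low (4-10).
Level 9 falls in the 8-18 band.
Grid: Level 8-18 × Category Low = 33-42 months.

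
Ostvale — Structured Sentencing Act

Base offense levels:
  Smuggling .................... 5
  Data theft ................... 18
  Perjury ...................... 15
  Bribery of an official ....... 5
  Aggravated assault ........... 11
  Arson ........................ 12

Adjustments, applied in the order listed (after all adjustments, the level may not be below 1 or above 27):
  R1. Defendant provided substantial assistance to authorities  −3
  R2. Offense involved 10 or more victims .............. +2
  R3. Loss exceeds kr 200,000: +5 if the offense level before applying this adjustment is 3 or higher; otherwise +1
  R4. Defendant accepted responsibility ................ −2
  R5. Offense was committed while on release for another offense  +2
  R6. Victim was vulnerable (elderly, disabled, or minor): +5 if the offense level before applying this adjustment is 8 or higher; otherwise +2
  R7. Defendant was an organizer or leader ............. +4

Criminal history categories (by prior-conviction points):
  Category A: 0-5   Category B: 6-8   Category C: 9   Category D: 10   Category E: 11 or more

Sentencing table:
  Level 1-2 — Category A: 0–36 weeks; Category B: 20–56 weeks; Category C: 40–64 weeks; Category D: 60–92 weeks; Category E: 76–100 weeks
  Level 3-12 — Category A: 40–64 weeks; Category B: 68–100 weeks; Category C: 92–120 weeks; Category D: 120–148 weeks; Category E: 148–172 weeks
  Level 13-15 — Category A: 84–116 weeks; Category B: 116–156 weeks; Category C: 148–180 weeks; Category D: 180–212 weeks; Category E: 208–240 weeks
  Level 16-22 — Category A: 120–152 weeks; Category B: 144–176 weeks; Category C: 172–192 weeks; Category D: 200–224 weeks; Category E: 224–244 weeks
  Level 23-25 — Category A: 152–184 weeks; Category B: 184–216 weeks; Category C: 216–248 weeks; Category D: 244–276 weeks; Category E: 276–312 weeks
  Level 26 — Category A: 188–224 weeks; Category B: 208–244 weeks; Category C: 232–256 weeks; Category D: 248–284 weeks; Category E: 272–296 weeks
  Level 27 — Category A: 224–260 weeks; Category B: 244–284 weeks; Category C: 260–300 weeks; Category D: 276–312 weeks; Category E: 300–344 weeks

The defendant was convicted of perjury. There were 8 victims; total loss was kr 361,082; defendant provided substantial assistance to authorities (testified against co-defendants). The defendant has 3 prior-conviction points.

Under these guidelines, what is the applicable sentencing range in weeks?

Base offense level for perjury: 15.
R1 applies: 15 − 3 = 12.
R3 applies (level before this adjustment is 12 ≥ 3, so +5): 12 + 5 = 17.
R6 does not apply.
Final offense level: 17.
Criminal history: 3 prior points → Category A (0-5).
Level 17 falls in the 16-22 band.
Grid: Level 16-22 × Category A = 120-152 weeks.

120-152 weeks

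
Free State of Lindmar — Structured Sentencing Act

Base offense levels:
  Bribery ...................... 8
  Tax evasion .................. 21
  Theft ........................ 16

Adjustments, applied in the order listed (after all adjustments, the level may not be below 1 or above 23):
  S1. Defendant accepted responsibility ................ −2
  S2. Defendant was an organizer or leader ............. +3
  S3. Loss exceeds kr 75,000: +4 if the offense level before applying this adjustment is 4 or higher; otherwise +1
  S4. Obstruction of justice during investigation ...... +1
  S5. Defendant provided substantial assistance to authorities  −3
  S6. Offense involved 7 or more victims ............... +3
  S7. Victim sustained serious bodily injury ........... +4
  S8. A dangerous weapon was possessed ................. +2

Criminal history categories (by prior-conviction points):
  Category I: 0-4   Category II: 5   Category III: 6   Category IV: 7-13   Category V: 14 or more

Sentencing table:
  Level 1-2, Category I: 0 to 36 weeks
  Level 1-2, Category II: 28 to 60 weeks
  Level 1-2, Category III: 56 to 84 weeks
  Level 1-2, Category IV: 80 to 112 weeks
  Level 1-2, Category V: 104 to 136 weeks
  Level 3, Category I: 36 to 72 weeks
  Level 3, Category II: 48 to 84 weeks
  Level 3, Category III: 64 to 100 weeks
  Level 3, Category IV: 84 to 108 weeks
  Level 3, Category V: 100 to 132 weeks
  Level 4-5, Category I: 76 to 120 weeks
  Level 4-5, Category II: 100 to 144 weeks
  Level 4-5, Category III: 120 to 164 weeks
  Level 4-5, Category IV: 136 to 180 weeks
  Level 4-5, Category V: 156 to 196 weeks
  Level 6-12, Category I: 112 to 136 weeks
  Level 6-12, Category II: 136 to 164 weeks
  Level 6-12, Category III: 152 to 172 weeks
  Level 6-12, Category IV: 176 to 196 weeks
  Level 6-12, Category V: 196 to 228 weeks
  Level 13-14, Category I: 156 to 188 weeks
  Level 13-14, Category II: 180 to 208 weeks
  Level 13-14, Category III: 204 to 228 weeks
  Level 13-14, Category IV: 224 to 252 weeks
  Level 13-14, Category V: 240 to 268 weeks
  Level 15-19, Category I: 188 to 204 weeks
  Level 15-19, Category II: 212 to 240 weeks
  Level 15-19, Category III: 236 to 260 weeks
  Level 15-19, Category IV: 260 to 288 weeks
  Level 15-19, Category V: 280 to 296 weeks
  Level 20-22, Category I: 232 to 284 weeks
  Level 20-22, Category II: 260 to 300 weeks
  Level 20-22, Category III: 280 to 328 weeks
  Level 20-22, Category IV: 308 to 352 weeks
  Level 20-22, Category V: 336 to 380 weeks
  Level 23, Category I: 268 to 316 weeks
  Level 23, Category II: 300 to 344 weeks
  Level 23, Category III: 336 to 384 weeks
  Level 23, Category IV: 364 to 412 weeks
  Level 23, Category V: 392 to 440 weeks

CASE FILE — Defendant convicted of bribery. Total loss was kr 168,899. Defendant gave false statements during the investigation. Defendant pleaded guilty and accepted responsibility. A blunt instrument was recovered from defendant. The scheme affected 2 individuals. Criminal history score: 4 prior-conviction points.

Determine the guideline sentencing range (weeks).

156-188 weeks

Base offense level for bribery: 8.
S1 applies: 8 − 2 = 6.
S3 applies (level before this adjustment is 6 ≥ 4, so +4): 6 + 4 = 10.
S4 applies: 10 + 1 = 11.
S5 does not apply.
S7 does not apply.
S8 applies: 11 + 2 = 13.
Final offense level: 13.
Criminal history: 4 prior points → Category I (0-4).
Level 13 falls in the 13-14 band.
Grid: Level 13-14 × Category I = 156-188 weeks.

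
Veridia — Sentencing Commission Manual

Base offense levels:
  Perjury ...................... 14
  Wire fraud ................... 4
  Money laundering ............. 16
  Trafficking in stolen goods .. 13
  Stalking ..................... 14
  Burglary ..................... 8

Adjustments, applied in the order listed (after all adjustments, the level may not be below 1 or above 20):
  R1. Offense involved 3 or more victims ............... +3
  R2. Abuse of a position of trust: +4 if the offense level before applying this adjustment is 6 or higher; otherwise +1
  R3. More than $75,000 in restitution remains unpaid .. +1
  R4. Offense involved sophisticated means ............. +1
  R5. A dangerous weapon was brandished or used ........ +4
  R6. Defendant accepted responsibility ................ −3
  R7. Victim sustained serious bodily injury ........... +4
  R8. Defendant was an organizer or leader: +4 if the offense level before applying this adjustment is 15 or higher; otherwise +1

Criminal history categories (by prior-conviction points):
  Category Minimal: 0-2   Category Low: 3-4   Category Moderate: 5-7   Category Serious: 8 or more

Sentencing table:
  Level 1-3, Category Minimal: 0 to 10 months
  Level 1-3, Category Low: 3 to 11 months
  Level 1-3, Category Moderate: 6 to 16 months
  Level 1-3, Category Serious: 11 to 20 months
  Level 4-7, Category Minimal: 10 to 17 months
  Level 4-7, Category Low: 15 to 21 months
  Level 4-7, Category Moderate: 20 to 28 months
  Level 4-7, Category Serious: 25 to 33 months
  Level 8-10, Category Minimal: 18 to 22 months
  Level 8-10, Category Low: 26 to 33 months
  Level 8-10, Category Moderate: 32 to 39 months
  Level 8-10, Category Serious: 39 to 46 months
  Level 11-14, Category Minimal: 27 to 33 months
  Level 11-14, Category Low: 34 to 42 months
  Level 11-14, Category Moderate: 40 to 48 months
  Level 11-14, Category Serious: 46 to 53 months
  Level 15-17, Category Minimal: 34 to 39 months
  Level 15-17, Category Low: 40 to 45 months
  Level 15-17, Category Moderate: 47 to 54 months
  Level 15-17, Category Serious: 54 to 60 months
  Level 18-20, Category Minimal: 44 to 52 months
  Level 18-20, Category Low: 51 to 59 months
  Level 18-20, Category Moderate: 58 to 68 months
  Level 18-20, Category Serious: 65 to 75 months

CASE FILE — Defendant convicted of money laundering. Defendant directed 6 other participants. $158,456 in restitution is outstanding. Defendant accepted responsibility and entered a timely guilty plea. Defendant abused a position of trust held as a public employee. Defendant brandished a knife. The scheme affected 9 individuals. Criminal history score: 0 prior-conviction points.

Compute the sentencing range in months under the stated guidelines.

Base offense level for money laundering: 16.
R1 applies: 16 + 3 = 19.
R2 applies (level before this adjustment is 19 ≥ 6, so +4): 19 + 4 = 23.
R3 applies: 23 + 1 = 24.
R4 does not apply.
R5 applies: 24 + 4 = 28.
R6 applies: 28 − 3 = 25.
R8 applies (level before this adjustment is 25 ≥ 15, so +4): 25 + 4 = 29.
Level 29 exceeds the maximum of 20; capped at 20.
Final offense level: 20.
Criminal history: 0 prior points → Category Minimal (0-2).
Level 20 falls in the 18-20 band.
Grid: Level 18-20 × Category Minimal = 44-52 months.

44-52 months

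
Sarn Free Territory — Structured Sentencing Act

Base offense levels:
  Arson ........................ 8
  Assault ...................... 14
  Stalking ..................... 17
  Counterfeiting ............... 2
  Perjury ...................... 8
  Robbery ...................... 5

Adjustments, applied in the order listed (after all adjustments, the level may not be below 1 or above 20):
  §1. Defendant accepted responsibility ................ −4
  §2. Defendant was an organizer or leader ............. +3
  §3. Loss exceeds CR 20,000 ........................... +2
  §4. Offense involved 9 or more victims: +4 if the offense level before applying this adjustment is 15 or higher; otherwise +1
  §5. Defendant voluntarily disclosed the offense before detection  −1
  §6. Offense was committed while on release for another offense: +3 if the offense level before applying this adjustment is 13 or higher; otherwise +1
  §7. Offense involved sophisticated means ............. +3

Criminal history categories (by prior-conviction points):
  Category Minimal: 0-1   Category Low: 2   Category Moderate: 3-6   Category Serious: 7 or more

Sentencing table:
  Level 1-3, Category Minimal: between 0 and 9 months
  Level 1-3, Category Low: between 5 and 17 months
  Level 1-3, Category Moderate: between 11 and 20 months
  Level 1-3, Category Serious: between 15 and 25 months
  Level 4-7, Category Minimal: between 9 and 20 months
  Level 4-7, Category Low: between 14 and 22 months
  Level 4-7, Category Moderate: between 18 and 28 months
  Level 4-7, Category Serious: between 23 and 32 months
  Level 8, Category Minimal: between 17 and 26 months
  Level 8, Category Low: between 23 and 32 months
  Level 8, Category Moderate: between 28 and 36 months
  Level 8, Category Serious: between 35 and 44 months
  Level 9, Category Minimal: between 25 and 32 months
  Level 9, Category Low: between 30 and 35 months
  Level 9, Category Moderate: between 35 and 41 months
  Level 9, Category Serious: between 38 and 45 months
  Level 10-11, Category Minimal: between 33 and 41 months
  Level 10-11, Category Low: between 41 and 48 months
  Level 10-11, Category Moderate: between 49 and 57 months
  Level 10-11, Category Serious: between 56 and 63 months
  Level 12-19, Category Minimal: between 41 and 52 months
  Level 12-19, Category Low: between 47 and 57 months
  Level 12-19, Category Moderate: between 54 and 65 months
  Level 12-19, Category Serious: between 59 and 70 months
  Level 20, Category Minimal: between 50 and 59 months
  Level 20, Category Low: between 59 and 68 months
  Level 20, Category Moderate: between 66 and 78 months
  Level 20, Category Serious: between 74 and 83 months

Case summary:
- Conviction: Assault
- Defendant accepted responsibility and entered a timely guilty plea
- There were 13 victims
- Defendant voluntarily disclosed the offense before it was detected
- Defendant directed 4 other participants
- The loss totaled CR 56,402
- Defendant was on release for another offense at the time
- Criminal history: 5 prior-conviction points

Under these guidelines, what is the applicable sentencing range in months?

66-78 months

Base offense level for assault: 14.
§1 applies: 14 − 4 = 10.
§2 applies: 10 + 3 = 13.
§3 applies: 13 + 2 = 15.
§4 applies (level before this adjustment is 15 ≥ 15, so +4): 15 + 4 = 19.
§5 applies: 19 − 1 = 18.
§6 applies (level before this adjustment is 18 ≥ 13, so +3): 18 + 3 = 21.
Level 21 exceeds the maximum of 20; capped at 20.
Final offense level: 20.
Criminal history: 5 prior points → Category Moderate (3-6).
Level 20 falls in the 20 band.
Grid: Level 20 × Category Moderate = 66-78 months.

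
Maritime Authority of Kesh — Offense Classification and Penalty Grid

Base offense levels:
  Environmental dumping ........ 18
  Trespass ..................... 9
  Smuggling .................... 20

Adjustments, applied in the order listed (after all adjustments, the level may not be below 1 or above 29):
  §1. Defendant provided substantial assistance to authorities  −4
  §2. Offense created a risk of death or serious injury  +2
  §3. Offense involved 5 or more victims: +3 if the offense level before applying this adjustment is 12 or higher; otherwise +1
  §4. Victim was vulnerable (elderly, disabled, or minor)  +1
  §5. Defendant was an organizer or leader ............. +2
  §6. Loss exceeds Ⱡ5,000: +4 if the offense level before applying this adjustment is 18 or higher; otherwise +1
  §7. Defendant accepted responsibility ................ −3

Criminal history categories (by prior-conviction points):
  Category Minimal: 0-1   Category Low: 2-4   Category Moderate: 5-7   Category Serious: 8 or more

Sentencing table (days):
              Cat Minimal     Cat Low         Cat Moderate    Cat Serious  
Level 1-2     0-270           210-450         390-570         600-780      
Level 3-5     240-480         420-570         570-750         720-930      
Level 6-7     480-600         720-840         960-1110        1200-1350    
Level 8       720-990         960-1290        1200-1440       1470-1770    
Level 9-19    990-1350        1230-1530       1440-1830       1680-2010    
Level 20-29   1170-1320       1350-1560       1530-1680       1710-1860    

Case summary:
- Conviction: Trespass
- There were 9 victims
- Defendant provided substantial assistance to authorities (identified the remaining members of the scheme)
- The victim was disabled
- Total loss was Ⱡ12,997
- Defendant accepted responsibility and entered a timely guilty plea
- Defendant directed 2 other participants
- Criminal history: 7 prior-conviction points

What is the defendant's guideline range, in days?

Base offense level for trespass: 9.
§1 applies: 9 − 4 = 5.
§3 applies (level before this adjustment is 5 < 12, so +1): 5 + 1 = 6.
§4 applies: 6 + 1 = 7.
§5 applies: 7 + 2 = 9.
§6 applies (level before this adjustment is 9 < 18, so +1): 9 + 1 = 10.
§7 applies: 10 − 3 = 7.
Final offense level: 7.
Criminal history: 7 prior points → Category Moderate (5-7).
Level 7 falls in the 6-7 band.
Grid: Level 6-7 × Category Moderate = 960-1110 days.

960-1110 days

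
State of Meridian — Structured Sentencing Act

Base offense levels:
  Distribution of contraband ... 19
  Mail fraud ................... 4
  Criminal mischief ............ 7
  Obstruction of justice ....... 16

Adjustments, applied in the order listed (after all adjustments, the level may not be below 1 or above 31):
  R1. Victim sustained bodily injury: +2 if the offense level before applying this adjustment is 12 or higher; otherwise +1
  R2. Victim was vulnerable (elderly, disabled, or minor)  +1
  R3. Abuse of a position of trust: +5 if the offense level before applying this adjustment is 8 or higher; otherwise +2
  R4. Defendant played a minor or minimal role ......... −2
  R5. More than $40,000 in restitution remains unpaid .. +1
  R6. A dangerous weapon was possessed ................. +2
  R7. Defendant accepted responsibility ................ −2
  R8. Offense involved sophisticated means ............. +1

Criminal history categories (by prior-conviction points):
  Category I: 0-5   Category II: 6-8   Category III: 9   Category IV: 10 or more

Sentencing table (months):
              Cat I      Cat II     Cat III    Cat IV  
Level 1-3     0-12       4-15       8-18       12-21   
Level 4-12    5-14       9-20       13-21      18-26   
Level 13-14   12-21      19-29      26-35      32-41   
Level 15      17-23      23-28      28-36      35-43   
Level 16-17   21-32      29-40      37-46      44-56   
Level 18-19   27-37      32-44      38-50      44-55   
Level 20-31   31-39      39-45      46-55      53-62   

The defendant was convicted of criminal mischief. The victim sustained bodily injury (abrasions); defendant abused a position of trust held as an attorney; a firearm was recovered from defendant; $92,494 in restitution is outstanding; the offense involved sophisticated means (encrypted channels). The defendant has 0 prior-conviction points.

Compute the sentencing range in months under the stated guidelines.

21-32 months

Base offense level for criminal mischief: 7.
R1 applies (level before this adjustment is 7 < 12, so +1): 7 + 1 = 8.
R2 does not apply.
R3 applies (level before this adjustment is 8 ≥ 8, so +5): 8 + 5 = 13.
R4 does not apply.
R5 applies: 13 + 1 = 14.
R6 applies: 14 + 2 = 16.
R7 does not apply.
R8 applies: 16 + 1 = 17.
Final offense level: 17.
Criminal history: 0 prior points → Category I (0-5).
Level 17 falls in the 16-17 band.
Grid: Level 16-17 × Category I = 21-32 months.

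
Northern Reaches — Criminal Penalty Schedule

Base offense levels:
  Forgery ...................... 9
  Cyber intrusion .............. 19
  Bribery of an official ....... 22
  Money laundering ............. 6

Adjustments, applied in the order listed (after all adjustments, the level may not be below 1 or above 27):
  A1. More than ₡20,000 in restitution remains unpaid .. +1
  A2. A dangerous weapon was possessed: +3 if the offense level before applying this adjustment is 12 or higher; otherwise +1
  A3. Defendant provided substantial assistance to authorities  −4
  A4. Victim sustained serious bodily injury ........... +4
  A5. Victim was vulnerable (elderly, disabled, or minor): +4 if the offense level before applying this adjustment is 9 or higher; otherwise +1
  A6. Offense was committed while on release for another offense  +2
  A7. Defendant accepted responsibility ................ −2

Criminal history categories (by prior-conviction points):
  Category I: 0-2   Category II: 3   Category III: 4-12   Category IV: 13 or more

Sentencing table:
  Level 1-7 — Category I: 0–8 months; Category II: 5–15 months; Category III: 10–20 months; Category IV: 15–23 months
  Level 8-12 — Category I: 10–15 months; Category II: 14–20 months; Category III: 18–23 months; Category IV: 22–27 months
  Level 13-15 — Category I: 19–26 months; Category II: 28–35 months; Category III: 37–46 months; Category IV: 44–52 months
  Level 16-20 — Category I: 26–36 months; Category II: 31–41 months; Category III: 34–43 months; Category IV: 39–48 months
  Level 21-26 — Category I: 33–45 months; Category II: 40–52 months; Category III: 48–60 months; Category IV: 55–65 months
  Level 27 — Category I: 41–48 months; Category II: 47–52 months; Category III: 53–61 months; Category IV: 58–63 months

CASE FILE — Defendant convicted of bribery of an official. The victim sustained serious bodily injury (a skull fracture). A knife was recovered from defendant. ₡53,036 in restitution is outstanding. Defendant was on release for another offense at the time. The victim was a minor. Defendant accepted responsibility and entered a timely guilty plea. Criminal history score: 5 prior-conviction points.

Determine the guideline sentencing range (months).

Base offense level for bribery of an official: 22.
A1 applies: 22 + 1 = 23.
A2 applies (level before this adjustment is 23 ≥ 12, so +3): 23 + 3 = 26.
A4 applies: 26 + 4 = 30.
A5 applies (level before this adjustment is 30 ≥ 9, so +4): 30 + 4 = 34.
A6 applies: 34 + 2 = 36.
A7 applies: 36 − 2 = 34.
Level 34 exceeds the maximum of 27; capped at 27.
Final offense level: 27.
Criminal history: 5 prior points → Category III (4-12).
Level 27 falls in the 27 band.
Grid: Level 27 × Category III = 53-61 months.

53-61 months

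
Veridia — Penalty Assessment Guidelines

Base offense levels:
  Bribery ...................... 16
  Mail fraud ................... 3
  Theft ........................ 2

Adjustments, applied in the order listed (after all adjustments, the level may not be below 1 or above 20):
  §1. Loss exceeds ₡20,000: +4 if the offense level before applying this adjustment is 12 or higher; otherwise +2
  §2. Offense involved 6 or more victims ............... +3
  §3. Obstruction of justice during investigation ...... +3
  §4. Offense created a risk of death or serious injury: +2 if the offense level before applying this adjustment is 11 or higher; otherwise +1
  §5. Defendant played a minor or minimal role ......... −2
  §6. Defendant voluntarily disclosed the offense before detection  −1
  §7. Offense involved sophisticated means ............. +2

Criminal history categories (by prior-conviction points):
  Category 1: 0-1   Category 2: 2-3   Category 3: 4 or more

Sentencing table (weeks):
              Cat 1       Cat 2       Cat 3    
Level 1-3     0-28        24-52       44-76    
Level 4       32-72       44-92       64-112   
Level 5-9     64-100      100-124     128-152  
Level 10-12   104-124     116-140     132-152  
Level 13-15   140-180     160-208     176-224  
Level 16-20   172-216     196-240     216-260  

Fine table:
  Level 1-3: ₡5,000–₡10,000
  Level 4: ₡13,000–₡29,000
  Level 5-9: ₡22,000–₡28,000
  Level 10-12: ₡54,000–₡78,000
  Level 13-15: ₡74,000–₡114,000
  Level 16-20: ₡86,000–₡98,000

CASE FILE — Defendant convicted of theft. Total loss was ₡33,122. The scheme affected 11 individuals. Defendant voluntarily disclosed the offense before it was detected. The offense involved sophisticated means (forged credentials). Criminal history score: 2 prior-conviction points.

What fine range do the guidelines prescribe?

Base offense level for theft: 2.
§1 applies (level before this adjustment is 2 < 12, so +2): 2 + 2 = 4.
§2 applies: 4 + 3 = 7.
§4 does not apply.
§6 applies: 7 − 1 = 6.
§7 applies: 6 + 2 = 8.
Final offense level: 8.
Level 8 falls in the 5-9 band.
Fine table: Level 5-9 → ₡22,000–₡28,000.

₡22,000–₡28,000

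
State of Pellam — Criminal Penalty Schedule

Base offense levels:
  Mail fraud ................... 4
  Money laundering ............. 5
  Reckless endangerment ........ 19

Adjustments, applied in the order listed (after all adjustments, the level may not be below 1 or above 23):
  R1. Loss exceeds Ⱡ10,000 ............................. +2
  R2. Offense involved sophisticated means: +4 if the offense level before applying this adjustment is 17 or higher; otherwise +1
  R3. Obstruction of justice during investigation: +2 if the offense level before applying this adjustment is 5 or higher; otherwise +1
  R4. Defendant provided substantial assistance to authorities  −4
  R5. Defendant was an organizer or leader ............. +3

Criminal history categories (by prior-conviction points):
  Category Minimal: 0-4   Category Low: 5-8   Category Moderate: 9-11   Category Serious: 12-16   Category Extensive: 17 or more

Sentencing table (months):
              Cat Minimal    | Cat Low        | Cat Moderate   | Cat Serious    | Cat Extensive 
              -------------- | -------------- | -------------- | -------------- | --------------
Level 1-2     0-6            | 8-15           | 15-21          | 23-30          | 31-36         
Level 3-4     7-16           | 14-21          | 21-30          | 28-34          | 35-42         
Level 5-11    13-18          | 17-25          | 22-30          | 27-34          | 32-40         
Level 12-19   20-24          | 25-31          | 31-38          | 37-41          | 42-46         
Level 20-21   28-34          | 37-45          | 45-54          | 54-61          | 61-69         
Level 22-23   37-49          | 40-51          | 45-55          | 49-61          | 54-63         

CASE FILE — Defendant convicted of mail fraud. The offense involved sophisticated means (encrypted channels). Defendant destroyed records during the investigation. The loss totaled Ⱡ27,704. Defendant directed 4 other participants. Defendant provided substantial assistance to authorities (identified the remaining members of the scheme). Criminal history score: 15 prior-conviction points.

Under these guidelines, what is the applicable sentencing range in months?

Base offense level for mail fraud: 4.
R1 applies: 4 + 2 = 6.
R2 applies (level before this adjustment is 6 < 17, so +1): 6 + 1 = 7.
R3 applies (level before this adjustment is 7 ≥ 5, so +2): 7 + 2 = 9.
R4 applies: 9 − 4 = 5.
R5 applies: 5 + 3 = 8.
Final offense level: 8.
Criminal history: 15 prior points → Category Serious (12-16).
Level 8 falls in the 5-11 band.
Grid: Level 5-11 × Category Serious = 27-34 months.

27-34 months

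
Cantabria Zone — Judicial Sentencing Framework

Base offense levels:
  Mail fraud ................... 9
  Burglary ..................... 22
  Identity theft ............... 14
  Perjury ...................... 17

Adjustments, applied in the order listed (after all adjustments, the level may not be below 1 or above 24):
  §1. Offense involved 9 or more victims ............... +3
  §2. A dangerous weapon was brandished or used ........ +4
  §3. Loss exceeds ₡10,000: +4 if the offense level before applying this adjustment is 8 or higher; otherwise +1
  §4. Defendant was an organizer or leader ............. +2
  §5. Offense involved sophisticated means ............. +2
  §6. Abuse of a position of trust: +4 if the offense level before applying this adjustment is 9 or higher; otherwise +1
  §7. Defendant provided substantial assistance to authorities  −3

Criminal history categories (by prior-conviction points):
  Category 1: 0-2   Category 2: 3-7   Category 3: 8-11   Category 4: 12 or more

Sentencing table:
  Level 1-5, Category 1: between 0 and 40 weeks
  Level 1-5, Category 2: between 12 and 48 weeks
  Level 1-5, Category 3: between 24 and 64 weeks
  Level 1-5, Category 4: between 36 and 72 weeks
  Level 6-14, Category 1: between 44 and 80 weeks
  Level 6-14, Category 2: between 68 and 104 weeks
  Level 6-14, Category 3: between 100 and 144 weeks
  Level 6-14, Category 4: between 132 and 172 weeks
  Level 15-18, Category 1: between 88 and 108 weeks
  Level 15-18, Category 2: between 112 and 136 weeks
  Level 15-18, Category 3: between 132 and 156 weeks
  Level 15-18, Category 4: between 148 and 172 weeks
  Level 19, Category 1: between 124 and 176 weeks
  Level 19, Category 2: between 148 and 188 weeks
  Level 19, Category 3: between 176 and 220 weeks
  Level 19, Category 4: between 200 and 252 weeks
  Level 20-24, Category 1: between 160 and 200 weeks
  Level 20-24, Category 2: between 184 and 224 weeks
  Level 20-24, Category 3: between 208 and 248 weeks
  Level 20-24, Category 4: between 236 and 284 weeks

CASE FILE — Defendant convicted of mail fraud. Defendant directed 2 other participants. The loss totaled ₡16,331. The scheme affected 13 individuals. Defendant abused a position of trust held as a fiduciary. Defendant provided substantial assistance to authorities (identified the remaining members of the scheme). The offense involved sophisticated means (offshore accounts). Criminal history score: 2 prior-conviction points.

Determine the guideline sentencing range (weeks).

Base offense level for mail fraud: 9.
§1 applies: 9 + 3 = 12.
§2 does not apply.
§3 applies (level before this adjustment is 12 ≥ 8, so +4): 12 + 4 = 16.
§4 applies: 16 + 2 = 18.
§5 applies: 18 + 2 = 20.
§6 applies (level before this adjustment is 20 ≥ 9, so +4): 20 + 4 = 24.
§7 applies: 24 − 3 = 21.
Final offense level: 21.
Criminal history: 2 prior points → Category 1 (0-2).
Level 21 falls in the 20-24 band.
Grid: Level 20-24 × Category 1 = 160-200 weeks.

160-200 weeks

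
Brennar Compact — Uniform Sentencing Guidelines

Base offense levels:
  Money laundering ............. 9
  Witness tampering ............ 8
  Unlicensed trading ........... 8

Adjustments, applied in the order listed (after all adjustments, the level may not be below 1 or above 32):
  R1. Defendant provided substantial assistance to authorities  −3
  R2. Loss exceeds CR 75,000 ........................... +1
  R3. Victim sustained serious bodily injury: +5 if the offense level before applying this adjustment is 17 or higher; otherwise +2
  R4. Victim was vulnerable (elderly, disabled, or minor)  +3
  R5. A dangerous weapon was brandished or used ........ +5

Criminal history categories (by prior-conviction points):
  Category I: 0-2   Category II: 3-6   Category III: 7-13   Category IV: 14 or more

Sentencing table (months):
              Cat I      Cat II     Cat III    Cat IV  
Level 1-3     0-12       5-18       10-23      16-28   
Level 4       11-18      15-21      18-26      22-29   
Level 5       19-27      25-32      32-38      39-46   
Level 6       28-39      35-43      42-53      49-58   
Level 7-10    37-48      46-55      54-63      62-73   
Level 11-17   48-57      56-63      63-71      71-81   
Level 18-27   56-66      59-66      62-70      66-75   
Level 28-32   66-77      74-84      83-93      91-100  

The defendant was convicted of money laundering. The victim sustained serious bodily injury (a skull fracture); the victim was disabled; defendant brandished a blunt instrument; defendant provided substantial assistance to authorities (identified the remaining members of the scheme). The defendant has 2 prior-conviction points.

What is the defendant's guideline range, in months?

48-57 months

Base offense level for money laundering: 9.
R1 applies: 9 − 3 = 6.
R3 applies (level before this adjustment is 6 < 17, so +2): 6 + 2 = 8.
R4 applies: 8 + 3 = 11.
R5 applies: 11 + 5 = 16.
Final offense level: 16.
Criminal history: 2 prior points → Category I (0-2).
Level 16 falls in the 11-17 band.
Grid: Level 11-17 × Category I = 48-57 months.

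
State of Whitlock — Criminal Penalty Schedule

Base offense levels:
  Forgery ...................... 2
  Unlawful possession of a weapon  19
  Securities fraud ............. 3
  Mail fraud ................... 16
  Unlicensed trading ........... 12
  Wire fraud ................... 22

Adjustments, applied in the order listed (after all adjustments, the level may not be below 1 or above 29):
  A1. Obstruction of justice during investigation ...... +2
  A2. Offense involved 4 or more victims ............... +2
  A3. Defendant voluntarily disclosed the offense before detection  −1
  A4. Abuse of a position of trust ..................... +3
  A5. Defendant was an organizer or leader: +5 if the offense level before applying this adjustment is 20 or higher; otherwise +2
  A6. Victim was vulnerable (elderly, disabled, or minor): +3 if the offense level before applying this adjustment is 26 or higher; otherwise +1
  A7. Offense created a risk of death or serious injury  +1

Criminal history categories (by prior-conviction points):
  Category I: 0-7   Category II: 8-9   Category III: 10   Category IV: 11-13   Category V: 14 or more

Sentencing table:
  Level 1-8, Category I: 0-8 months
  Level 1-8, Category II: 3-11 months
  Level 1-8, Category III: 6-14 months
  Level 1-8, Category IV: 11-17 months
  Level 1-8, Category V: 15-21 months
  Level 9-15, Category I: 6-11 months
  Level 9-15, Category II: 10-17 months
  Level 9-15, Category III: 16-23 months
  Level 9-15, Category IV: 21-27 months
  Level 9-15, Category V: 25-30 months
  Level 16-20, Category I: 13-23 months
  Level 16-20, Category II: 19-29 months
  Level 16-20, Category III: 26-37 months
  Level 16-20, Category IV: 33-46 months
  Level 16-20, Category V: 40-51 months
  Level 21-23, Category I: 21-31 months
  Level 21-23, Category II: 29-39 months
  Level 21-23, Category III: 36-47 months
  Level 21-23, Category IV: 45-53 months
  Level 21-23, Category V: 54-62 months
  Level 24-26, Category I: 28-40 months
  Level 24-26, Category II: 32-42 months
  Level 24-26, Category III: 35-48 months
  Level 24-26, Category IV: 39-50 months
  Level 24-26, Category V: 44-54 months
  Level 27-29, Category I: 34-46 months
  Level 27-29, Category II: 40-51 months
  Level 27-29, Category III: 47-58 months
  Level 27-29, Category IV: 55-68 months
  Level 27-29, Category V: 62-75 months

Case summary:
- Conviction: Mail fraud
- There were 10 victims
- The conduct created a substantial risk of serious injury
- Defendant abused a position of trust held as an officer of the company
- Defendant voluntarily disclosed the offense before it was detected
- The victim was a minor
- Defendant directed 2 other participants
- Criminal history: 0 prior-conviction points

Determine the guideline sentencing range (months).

Base offense level for mail fraud: 16.
A2 applies: 16 + 2 = 18.
A3 applies: 18 − 1 = 17.
A4 applies: 17 + 3 = 20.
A5 applies (level before this adjustment is 20 ≥ 20, so +5): 20 + 5 = 25.
A6 applies (level before this adjustment is 25 < 26, so +1): 25 + 1 = 26.
A7 applies: 26 + 1 = 27.
Final offense level: 27.
Criminal history: 0 prior points → Category I (0-7).
Level 27 falls in the 27-29 band.
Grid: Level 27-29 × Category I = 34-46 months.

34-46 months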